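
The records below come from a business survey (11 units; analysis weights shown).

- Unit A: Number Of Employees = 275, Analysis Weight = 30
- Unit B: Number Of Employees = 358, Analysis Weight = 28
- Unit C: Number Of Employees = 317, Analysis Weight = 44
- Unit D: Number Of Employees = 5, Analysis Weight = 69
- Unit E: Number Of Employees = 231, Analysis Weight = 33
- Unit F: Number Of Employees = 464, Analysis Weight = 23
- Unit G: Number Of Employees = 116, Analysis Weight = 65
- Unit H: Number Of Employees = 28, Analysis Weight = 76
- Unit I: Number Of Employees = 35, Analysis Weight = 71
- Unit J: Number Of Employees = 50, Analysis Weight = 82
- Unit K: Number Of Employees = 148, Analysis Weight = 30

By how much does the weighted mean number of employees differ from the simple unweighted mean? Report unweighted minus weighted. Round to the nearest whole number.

Unweighted sum = 275 + 358 + 317 + 5 + 231 + 464 + 116 + 28 + 35 + 50 + 148 = 2027
Unweighted mean = 2027 / 11 = 184.27273
Weighted sum = 275×30 + 358×28 + 317×44 + 5×69 + 231×33 + 464×23 + 116×65 + 28×76 + 35×71 + 50×82 + 148×30
  = 8250 + 10024 + 13948 + 345 + 7623 + 10672 + 7540 + 2128 + 2485 + 4100 + 4440 = 71555
Sum of weights = 30 + 28 + 44 + 69 + 33 + 23 + 65 + 76 + 71 + 82 + 30 = 551
Weighted mean = 71555 / 551 = 129.86388
Difference (unweighted minus weighted) = 54.408843

54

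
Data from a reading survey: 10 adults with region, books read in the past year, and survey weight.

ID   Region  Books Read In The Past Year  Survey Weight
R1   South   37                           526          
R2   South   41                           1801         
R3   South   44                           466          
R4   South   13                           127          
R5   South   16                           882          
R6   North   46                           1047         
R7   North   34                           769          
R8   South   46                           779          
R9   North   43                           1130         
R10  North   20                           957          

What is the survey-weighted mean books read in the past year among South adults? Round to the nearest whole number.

36

South rows: R1, R2, R3, R4, R5, R8
Weighted sum = 37×526 + 41×1801 + 44×466 + 13×127 + 16×882 + 46×779
  = 19462 + 73841 + 20504 + 1651 + 14112 + 35834 = 165404
Sum of weights = 526 + 1801 + 466 + 127 + 882 + 779 = 4581
Weighted mean = 165404 / 4581 = 36.106527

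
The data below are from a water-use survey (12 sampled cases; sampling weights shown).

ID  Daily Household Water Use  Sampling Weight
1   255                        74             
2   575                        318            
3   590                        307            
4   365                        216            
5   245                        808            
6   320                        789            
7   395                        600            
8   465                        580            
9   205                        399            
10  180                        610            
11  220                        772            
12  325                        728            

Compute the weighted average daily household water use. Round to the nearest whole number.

Weighted sum = 255×74 + 575×318 + 590×307 + 365×216 + 245×808 + 320×789 + 395×600 + 465×580 + 205×399 + 180×610 + 220×772 + 325×728
  = 18870 + 182850 + 181130 + 78840 + 197960 + 252480 + 237000 + 269700 + 81795 + 109800 + 169840 + 236600 = 2016865
Sum of weights = 74 + 318 + 307 + 216 + 808 + 789 + 600 + 580 + 399 + 610 + 772 + 728 = 6201
Weighted mean = 2016865 / 6201 = 325.24835

325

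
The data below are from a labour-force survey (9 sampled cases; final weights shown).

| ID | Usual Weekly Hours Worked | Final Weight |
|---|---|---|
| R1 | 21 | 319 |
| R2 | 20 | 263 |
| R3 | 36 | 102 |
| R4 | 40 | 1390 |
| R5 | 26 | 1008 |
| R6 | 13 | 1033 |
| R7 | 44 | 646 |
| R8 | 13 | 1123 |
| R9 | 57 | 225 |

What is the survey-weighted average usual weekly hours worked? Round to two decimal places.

Weighted sum = 21×319 + 20×263 + 36×102 + 40×1390 + 26×1008 + 13×1033 + 44×646 + 13×1123 + 57×225
  = 6699 + 5260 + 3672 + 55600 + 26208 + 13429 + 28424 + 14599 + 12825 = 166716
Sum of weights = 319 + 263 + 102 + 1390 + 1008 + 1033 + 646 + 1123 + 225 = 6109
Weighted mean = 166716 / 6109 = 27.290228

27.29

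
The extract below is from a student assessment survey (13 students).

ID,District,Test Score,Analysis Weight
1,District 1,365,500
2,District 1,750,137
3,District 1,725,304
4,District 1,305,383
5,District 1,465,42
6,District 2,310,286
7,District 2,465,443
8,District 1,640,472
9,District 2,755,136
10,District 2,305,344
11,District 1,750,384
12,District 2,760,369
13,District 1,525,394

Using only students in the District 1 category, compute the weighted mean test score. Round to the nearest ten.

District 1 rows: 1, 2, 3, 4, 5, 8, 11, 13
Weighted sum = 1438925
Sum of weights = 2616
Weighted mean = 1438925 / 2616 = 550.04778

550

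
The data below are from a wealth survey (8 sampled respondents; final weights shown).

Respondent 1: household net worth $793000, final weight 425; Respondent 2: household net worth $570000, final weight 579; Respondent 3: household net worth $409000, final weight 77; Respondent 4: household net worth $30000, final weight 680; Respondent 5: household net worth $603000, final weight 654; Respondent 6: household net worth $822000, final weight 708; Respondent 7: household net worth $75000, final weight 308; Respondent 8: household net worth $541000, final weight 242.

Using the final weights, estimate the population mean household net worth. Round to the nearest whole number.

503487

Weighted sum = 1849308000
Sum of weights = 425 + 579 + 77 + 680 + 654 + 708 + 308 + 242 = 3673
Weighted mean = 1849308000 / 3673 = 503487.07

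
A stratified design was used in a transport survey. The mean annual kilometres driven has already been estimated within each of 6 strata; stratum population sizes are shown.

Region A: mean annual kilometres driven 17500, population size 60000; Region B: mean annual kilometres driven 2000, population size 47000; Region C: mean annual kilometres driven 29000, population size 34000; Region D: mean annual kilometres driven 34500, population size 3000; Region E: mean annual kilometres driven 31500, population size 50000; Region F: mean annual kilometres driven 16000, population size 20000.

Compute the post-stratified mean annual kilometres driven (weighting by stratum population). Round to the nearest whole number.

19292

Σ Nₕ·x̄ₕ = 17500×60000 + 2000×47000 + 29000×34000 + 34500×3000 + 31500×50000 + 16000×20000
  = 1050000000 + 94000000 + 986000000 + 103500000 + 1575000000 + 320000000 = 4128500000
Σ Nₕ = 214000
Overall mean = 4128500000 / 214000 = 19292.056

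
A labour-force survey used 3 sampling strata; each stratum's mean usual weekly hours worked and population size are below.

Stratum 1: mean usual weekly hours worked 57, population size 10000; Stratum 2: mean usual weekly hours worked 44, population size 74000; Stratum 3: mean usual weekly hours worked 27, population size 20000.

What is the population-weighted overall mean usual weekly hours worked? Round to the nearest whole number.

Σ Nₕ·x̄ₕ = 57×10000 + 44×74000 + 27×20000
  = 570000 + 3256000 + 540000 = 4366000
Σ Nₕ = 104000
Overall mean = 4366000 / 104000 = 41.980769

42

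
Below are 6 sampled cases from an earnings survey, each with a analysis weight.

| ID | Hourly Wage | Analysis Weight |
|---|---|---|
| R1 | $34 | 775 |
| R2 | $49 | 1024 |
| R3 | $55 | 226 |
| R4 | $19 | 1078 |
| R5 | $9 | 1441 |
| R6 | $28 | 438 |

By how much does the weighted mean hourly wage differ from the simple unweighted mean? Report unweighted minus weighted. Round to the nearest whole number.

Unweighted sum = 34 + 49 + 55 + 19 + 9 + 28 = 194
Unweighted mean = 194 / 6 = 32.333333
Weighted sum = 34×775 + 49×1024 + 55×226 + 19×1078 + 9×1441 + 28×438
  = 26350 + 50176 + 12430 + 20482 + 12969 + 12264 = 134671
Sum of weights = 775 + 1024 + 226 + 1078 + 1441 + 438 = 4982
Weighted mean = 134671 / 4982 = 27.031513
Difference (unweighted minus weighted) = 5.3018199

5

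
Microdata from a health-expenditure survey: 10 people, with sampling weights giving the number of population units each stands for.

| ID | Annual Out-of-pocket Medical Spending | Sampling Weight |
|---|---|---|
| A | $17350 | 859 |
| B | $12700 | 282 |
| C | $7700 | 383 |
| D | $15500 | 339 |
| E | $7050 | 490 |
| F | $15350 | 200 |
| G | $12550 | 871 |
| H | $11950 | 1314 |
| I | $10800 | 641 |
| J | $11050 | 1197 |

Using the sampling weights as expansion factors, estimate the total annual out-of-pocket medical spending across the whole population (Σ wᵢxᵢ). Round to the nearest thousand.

Weighted total = 17350×859 + 12700×282 + 7700×383 + 15500×339 + 7050×490 + 15350×200 + 12550×871 + 11950×1314 + 10800×641 + 11050×1197
  = 14903650 + 3581400 + 2949100 + 5254500 + 3454500 + 3070000 + 10931050 + 15702300 + 6922800 + 13226850 = 79996150

79996000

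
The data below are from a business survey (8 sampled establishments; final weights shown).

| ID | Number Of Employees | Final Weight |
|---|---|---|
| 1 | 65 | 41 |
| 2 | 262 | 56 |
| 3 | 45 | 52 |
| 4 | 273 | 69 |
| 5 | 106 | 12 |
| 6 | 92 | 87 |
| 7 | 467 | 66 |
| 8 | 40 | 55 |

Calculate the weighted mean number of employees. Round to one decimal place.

Weighted sum = 65×41 + 262×56 + 45×52 + 273×69 + 106×12 + 92×87 + 467×66 + 40×55
  = 2665 + 14672 + 2340 + 18837 + 1272 + 8004 + 30822 + 2200 = 80812
Sum of weights = 41 + 56 + 52 + 69 + 12 + 87 + 66 + 55 = 438
Weighted mean = 80812 / 438 = 184.50228

184.5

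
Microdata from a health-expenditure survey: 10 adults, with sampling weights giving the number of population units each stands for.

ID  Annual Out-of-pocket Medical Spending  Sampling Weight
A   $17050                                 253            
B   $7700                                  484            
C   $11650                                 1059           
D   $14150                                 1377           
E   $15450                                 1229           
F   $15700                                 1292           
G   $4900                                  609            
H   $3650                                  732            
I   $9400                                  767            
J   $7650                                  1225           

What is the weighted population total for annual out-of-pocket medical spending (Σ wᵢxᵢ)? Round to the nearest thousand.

Weighted total = 101371750

101372000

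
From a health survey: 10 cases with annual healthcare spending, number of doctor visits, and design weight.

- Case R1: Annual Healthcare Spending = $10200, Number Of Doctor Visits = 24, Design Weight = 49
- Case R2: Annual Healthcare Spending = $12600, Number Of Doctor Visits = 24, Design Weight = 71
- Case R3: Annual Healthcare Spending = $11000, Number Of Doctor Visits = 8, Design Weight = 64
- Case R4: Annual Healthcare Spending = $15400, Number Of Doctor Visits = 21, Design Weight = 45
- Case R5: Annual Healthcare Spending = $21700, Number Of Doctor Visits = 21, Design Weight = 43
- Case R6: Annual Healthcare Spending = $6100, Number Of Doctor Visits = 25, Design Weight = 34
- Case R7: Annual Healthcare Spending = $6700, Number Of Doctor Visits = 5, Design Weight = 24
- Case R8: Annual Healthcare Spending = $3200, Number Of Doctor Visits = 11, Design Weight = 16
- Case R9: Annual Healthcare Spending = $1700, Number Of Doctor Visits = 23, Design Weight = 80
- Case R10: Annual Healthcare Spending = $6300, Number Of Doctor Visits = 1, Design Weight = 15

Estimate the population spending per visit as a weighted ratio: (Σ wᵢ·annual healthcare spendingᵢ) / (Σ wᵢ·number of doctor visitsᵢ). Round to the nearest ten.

Σ wᵢ·y = 10200×49 + 12600×71 + 11000×64 + 15400×45 + 21700×43 + 6100×34 + 6700×24 + 3200×16 + 1700×80 + 6300×15
  = 4374400
Σ wᵢ·x = 24×49 + 24×71 + 8×64 + 21×45 + 21×43 + 25×34 + 5×24 + 11×16 + 23×80 + 1×15
  = 1176 + 1704 + 512 + 945 + 903 + 850 + 120 + 176 + 1840 + 15 = 8241
Ratio = 4374400 / 8241 = 530.80937

530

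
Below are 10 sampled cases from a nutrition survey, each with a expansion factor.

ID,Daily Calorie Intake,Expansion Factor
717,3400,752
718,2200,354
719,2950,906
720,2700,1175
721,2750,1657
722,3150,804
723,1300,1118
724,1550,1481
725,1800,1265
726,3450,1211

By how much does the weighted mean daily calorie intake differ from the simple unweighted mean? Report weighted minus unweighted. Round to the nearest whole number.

Unweighted sum = 3400 + 2200 + 2950 + 2700 + 2750 + 3150 + 1300 + 1550 + 1800 + 3450 = 25250
Unweighted mean = 25250 / 10 = 2525
Weighted sum = 3400×752 + 2200×354 + 2950×906 + 2700×1175 + 2750×1657 + 3150×804 + 1300×1118 + 1550×1481 + 1800×1265 + 3450×1211
  = 2556800 + 778800 + 2672700 + 3172500 + 4556750 + 2532600 + 1453400 + 2295550 + 2277000 + 4177950 = 26474050
Sum of weights = 10723
Weighted mean = 26474050 / 10723 = 2468.9033
Difference (weighted minus unweighted) = -56.096708

-56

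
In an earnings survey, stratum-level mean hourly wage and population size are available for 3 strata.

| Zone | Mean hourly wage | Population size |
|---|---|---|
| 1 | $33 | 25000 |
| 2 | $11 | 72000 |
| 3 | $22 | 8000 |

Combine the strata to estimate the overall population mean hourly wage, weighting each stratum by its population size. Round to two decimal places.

17.08

Σ Nₕ·x̄ₕ = 33×25000 + 11×72000 + 22×8000
  = 825000 + 792000 + 176000 = 1793000
Σ Nₕ = 25000 + 72000 + 8000 = 105000
Overall mean = 1793000 / 105000 = 17.07619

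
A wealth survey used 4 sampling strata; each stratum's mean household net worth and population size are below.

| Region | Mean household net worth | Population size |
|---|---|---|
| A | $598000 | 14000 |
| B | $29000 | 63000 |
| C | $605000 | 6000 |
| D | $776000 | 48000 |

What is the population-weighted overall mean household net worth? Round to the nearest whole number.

389901

Σ Nₕ·x̄ₕ = 598000×14000 + 29000×63000 + 605000×6000 + 776000×48000
  = 51077000000
Σ Nₕ = 131000
Overall mean = 51077000000 / 131000 = 389900.76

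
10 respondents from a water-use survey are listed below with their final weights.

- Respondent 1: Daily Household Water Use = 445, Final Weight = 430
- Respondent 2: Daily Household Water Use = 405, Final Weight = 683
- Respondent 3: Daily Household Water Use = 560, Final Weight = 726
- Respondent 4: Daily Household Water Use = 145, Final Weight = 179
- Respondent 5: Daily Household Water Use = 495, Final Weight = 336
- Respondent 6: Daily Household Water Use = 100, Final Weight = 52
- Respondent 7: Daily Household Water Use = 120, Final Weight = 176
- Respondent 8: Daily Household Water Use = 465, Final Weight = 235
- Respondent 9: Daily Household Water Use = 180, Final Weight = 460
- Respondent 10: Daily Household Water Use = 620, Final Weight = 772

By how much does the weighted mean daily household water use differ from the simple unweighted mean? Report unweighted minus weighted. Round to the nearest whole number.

-82

Unweighted sum = 445 + 405 + 560 + 145 + 495 + 100 + 120 + 465 + 180 + 620 = 3535
Unweighted mean = 3535 / 10 = 353.5
Weighted sum = 445×430 + 405×683 + 560×726 + 145×179 + 495×336 + 100×52 + 120×176 + 465×235 + 180×460 + 620×772
  = 191350 + 276615 + 406560 + 25955 + 166320 + 5200 + 21120 + 109275 + 82800 + 478640 = 1763835
Sum of weights = 430 + 683 + 726 + 179 + 336 + 52 + 176 + 235 + 460 + 772 = 4049
Weighted mean = 1763835 / 4049 = 435.62238
Difference (unweighted minus weighted) = -82.122376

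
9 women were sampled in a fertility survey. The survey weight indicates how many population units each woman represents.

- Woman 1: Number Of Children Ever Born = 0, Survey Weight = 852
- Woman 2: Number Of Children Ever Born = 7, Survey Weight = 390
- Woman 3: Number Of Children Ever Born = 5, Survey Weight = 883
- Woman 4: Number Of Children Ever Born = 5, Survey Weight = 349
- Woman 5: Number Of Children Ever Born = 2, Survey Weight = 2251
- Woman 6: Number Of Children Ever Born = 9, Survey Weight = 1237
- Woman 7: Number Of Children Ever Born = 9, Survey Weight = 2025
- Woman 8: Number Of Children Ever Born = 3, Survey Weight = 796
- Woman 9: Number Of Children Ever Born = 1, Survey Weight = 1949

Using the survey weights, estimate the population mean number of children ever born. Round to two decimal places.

4.39

Weighted sum = 47087
Sum of weights = 852 + 390 + 883 + 349 + 2251 + 1237 + 2025 + 796 + 1949 = 10732
Weighted mean = 47087 / 10732 = 4.3875326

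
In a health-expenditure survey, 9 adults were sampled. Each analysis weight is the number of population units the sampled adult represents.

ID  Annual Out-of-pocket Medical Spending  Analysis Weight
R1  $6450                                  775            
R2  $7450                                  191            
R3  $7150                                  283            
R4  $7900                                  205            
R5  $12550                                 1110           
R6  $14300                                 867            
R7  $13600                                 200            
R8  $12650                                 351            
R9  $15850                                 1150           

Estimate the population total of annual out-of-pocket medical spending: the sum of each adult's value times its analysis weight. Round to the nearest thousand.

Weighted total = 61780900

61781000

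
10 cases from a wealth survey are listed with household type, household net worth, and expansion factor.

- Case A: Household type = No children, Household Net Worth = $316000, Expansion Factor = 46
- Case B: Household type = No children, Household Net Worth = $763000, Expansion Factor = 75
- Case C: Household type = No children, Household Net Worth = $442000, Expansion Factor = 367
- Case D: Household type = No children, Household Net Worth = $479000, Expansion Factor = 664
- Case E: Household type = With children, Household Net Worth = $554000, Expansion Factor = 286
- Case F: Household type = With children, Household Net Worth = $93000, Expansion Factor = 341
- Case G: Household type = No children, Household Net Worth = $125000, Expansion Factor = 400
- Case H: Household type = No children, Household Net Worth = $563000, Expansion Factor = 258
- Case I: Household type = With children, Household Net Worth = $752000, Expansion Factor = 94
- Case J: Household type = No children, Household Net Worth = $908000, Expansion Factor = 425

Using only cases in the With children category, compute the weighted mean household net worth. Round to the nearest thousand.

362000

With children rows: E, F, I
Weighted sum = 260845000
Sum of weights = 286 + 341 + 94 = 721
Weighted mean = 260845000 / 721 = 361782.25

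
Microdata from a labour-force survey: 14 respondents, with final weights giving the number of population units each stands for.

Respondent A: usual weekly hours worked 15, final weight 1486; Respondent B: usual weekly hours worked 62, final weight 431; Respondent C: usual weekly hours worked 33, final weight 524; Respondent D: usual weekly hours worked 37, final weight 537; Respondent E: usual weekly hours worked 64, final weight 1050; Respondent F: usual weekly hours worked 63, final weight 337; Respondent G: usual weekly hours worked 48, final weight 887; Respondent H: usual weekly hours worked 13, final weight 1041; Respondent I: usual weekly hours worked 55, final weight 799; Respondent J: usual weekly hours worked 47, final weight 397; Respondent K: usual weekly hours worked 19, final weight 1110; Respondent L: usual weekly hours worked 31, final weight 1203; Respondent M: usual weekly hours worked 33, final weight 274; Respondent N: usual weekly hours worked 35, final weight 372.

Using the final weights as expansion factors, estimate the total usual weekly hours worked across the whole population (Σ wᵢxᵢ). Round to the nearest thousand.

374000

Weighted total = 373762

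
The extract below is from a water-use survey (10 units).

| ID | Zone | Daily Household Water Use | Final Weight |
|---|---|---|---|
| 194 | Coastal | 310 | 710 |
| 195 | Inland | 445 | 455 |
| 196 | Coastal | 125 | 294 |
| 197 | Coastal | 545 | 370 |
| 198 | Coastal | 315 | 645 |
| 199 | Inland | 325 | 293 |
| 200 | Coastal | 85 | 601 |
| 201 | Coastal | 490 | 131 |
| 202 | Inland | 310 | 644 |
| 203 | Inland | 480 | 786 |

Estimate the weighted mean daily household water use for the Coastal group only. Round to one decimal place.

282.4

Coastal rows: 194, 196, 197, 198, 200, 201
Weighted sum = 310×710 + 125×294 + 545×370 + 315×645 + 85×601 + 490×131
  = 220100 + 36750 + 201650 + 203175 + 51085 + 64190 = 776950
Sum of weights = 710 + 294 + 370 + 645 + 601 + 131 = 2751
Weighted mean = 776950 / 2751 = 282.42457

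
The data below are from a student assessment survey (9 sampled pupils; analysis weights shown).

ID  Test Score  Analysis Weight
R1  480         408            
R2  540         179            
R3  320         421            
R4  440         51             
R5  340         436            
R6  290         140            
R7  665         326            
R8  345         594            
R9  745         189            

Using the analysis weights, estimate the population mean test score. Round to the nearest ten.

Weighted sum = 480×408 + 540×179 + 320×421 + 440×51 + 340×436 + 290×140 + 665×326 + 345×594 + 745×189
  = 1201025
Sum of weights = 408 + 179 + 421 + 51 + 436 + 140 + 326 + 594 + 189 = 2744
Weighted mean = 1201025 / 2744 = 437.69133

440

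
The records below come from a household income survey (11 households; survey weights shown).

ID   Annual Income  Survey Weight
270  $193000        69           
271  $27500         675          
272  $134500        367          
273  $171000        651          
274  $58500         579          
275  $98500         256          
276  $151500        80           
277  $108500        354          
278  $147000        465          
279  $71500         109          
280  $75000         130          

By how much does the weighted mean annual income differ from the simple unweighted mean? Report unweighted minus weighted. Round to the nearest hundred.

8500

Unweighted sum = 1236500
Unweighted mean = 1236500 / 11 = 112409.09
Weighted sum = 388077000
Sum of weights = 69 + 675 + 367 + 651 + 579 + 256 + 80 + 354 + 465 + 109 + 130 = 3735
Weighted mean = 388077000 / 3735 = 103902.81
Difference (unweighted minus weighted) = 8506.2797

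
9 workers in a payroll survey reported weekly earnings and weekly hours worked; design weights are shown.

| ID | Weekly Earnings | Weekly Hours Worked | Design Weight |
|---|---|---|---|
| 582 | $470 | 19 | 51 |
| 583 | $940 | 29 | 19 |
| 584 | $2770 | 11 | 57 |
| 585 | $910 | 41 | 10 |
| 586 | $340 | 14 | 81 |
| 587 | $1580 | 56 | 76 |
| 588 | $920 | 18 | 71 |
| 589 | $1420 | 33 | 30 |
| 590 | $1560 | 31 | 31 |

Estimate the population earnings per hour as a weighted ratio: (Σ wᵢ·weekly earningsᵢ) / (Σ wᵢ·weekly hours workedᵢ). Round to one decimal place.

Σ wᵢ·y = 512720
Σ wᵢ·x = 19×51 + 29×19 + 11×57 + 41×10 + 14×81 + 56×76 + 18×71 + 33×30 + 31×31
  = 969 + 551 + 627 + 410 + 1134 + 4256 + 1278 + 990 + 961 = 11176
Ratio = 512720 / 11176 = 45.876879

45.9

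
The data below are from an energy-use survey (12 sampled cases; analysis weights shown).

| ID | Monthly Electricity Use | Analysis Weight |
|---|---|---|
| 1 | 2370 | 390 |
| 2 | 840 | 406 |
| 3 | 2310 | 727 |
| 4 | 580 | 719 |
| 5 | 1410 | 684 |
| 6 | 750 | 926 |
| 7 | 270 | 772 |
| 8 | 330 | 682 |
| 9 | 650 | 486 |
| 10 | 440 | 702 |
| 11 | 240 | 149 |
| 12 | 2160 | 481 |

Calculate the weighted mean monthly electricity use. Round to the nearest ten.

Weighted sum = 7153670
Sum of weights = 390 + 406 + 727 + 719 + 684 + 926 + 772 + 682 + 486 + 702 + 149 + 481 = 7124
Weighted mean = 7153670 / 7124 = 1004.1648

1000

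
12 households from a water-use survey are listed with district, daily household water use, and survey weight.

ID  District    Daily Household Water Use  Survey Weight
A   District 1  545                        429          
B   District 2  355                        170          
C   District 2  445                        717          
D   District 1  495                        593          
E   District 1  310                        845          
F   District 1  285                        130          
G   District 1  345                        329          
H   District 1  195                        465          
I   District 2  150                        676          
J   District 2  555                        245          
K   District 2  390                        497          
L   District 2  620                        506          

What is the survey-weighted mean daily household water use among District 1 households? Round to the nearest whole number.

369

District 1 rows: A, D, E, F, G, H
Weighted sum = 545×429 + 495×593 + 310×845 + 285×130 + 345×329 + 195×465
  = 233805 + 293535 + 261950 + 37050 + 113505 + 90675 = 1030520
Sum of weights = 429 + 593 + 845 + 130 + 329 + 465 = 2791
Weighted mean = 1030520 / 2791 = 369.22967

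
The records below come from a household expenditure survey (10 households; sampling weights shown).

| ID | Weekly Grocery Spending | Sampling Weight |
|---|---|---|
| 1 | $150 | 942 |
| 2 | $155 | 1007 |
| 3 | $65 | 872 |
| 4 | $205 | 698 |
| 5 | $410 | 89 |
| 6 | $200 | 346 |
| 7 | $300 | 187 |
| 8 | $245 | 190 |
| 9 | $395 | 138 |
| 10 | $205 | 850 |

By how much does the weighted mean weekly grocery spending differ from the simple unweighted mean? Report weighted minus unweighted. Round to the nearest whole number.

-57

Unweighted sum = 150 + 155 + 65 + 205 + 410 + 200 + 300 + 245 + 395 + 205 = 2330
Unweighted mean = 2330 / 10 = 233
Weighted sum = 150×942 + 155×1007 + 65×872 + 205×698 + 410×89 + 200×346 + 300×187 + 245×190 + 395×138 + 205×850
  = 141300 + 156085 + 56680 + 143090 + 36490 + 69200 + 56100 + 46550 + 54510 + 174250 = 934255
Sum of weights = 5319
Weighted mean = 934255 / 5319 = 175.64486
Difference (weighted minus unweighted) = -57.355142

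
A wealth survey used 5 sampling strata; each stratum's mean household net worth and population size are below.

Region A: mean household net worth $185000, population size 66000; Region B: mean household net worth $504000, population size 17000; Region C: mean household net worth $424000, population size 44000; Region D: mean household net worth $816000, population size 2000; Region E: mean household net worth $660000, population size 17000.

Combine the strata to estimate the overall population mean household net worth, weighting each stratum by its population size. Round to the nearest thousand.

Σ Nₕ·x̄ₕ = 185000×66000 + 504000×17000 + 424000×44000 + 816000×2000 + 660000×17000
  = 12210000000 + 8568000000 + 18656000000 + 1632000000 + 11220000000 = 52286000000
Σ Nₕ = 66000 + 17000 + 44000 + 2000 + 17000 = 146000
Overall mean = 52286000000 / 146000 = 358123.29

358000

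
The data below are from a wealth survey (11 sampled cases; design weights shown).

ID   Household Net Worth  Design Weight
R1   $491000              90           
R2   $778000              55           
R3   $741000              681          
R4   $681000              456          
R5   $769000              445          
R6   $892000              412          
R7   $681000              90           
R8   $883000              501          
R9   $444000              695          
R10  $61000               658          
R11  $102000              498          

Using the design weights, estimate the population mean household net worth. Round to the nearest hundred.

Weighted sum = 491000×90 + 778000×55 + 741000×681 + 681000×456 + 769000×445 + 892000×412 + 681000×90 + 883000×501 + 444000×695 + 61000×658 + 102000×498
  = 44190000 + 42790000 + 504621000 + 310536000 + 342205000 + 367504000 + 61290000 + 442383000 + 308580000 + 40138000 + 50796000 = 2515033000
Sum of weights = 90 + 55 + 681 + 456 + 445 + 412 + 90 + 501 + 695 + 658 + 498 = 4581
Weighted mean = 2515033000 / 4581 = 549013.97

549000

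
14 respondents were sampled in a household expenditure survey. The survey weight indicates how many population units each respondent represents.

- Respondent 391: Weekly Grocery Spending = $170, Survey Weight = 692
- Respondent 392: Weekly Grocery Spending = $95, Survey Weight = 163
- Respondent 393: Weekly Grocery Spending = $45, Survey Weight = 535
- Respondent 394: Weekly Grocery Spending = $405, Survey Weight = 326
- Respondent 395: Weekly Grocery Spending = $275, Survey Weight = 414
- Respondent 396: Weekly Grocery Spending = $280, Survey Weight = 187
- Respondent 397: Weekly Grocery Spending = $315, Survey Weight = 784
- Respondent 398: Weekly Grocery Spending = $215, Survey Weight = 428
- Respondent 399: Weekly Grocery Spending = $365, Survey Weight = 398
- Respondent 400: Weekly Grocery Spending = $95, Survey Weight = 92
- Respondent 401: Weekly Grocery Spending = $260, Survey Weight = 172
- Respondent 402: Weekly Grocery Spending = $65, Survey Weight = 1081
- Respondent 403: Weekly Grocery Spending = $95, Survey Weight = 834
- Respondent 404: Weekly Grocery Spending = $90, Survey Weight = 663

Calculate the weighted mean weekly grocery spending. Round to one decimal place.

Weighted sum = 1202315
Sum of weights = 6769
Weighted mean = 1202315 / 6769 = 177.62077

177.6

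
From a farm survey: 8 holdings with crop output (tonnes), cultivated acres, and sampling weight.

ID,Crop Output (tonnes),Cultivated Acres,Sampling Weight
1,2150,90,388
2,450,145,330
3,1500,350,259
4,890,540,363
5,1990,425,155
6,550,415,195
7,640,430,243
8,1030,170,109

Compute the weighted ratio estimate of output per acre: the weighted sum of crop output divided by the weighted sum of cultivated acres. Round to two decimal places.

3.72

Σ wᵢ·y = 2150×388 + 450×330 + 1500×259 + 890×363 + 1990×155 + 550×195 + 640×243 + 1030×109
  = 2377760
Σ wᵢ·x = 90×388 + 145×330 + 350×259 + 540×363 + 425×155 + 415×195 + 430×243 + 170×109
  = 34920 + 47850 + 90650 + 196020 + 65875 + 80925 + 104490 + 18530 = 639260
Ratio = 2377760 / 639260 = 3.7195507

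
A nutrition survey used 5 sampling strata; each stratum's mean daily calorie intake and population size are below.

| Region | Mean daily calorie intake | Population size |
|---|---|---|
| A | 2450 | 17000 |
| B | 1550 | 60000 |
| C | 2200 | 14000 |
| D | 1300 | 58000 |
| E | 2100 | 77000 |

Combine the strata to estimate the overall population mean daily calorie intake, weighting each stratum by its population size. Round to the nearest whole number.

1781

Σ Nₕ·x̄ₕ = 2450×17000 + 1550×60000 + 2200×14000 + 1300×58000 + 2100×77000
  = 41650000 + 93000000 + 30800000 + 75400000 + 161700000 = 402550000
Σ Nₕ = 17000 + 60000 + 14000 + 58000 + 77000 = 226000
Overall mean = 402550000 / 226000 = 1781.1947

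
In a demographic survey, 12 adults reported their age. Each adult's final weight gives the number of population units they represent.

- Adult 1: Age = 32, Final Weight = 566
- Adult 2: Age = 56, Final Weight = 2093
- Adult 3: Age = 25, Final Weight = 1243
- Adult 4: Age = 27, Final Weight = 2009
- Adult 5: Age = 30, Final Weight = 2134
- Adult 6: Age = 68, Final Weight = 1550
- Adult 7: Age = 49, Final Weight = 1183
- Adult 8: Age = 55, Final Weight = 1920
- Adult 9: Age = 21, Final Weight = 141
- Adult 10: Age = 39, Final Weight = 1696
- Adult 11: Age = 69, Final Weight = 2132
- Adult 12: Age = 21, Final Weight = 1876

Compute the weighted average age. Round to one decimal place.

43.6

Weighted sum = 32×566 + 56×2093 + 25×1243 + 27×2009 + 30×2134 + 68×1550 + 49×1183 + 55×1920 + 21×141 + 39×1696 + 69×2132 + 21×1876
  = 809234
Sum of weights = 566 + 2093 + 1243 + 2009 + 2134 + 1550 + 1183 + 1920 + 141 + 1696 + 2132 + 1876 = 18543
Weighted mean = 809234 / 18543 = 43.640943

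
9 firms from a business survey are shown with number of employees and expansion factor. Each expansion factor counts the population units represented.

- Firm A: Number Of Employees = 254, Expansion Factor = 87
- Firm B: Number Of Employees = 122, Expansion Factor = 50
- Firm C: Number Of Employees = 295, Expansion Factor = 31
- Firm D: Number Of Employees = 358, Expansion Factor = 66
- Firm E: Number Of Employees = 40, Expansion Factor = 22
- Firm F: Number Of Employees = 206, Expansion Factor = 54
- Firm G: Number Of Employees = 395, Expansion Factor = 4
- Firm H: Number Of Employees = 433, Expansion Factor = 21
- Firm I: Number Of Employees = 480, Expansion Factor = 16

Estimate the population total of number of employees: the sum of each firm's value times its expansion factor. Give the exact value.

91328

Weighted total = 254×87 + 122×50 + 295×31 + 358×66 + 40×22 + 206×54 + 395×4 + 433×21 + 480×16
  = 22098 + 6100 + 9145 + 23628 + 880 + 11124 + 1580 + 9093 + 7680 = 91328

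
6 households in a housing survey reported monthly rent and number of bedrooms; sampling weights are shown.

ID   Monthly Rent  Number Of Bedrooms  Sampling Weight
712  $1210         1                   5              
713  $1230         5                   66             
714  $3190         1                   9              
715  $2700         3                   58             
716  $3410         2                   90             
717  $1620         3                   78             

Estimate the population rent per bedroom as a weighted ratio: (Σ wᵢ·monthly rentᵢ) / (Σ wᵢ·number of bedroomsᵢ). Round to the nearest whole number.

757

Σ wᵢ·y = 1210×5 + 1230×66 + 3190×9 + 2700×58 + 3410×90 + 1620×78
  = 6050 + 81180 + 28710 + 156600 + 306900 + 126360 = 705800
Σ wᵢ·x = 1×5 + 5×66 + 1×9 + 3×58 + 2×90 + 3×78
  = 5 + 330 + 9 + 174 + 180 + 234 = 932
Ratio = 705800 / 932 = 757.29614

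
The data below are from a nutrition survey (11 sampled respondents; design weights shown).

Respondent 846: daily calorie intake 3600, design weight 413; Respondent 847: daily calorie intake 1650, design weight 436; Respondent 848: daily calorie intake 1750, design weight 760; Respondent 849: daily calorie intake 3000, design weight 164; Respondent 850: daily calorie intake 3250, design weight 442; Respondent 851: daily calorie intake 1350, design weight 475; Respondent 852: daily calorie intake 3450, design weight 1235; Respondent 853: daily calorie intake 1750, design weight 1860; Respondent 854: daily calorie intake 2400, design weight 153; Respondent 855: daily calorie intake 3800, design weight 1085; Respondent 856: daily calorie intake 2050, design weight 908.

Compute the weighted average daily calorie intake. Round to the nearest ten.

Weighted sum = 3600×413 + 1650×436 + 1750×760 + 3000×164 + 3250×442 + 1350×475 + 3450×1235 + 1750×1860 + 2400×153 + 3800×1085 + 2050×908
  = 19973300
Sum of weights = 413 + 436 + 760 + 164 + 442 + 475 + 1235 + 1860 + 153 + 1085 + 908 = 7931
Weighted mean = 19973300 / 7931 = 2518.3836

2520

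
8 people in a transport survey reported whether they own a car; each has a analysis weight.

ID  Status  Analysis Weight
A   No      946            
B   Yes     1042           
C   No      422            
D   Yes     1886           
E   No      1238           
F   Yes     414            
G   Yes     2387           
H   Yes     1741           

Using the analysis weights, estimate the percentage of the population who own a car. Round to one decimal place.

Sum of weights for 'Yes' = 1042 + 1886 + 414 + 2387 + 1741 = 7470
Total weight = 946 + 1042 + 422 + 1886 + 1238 + 414 + 2387 + 1741 = 10076
Weighted proportion = 7470 / 10076 = 0.74136562 → 74.136562%

74.1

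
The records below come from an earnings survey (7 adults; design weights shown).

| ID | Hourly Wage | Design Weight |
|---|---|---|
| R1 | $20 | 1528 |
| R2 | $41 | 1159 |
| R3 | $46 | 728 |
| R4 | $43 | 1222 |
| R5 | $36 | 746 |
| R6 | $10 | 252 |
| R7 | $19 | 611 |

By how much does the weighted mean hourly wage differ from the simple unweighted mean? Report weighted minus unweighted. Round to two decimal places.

Unweighted sum = 20 + 41 + 46 + 43 + 36 + 10 + 19 = 215
Unweighted mean = 215 / 7 = 30.714286
Weighted sum = 20×1528 + 41×1159 + 46×728 + 43×1222 + 36×746 + 10×252 + 19×611
  = 205098
Sum of weights = 1528 + 1159 + 728 + 1222 + 746 + 252 + 611 = 6246
Weighted mean = 205098 / 6246 = 32.836695
Difference (weighted minus unweighted) = 2.1224098

2.12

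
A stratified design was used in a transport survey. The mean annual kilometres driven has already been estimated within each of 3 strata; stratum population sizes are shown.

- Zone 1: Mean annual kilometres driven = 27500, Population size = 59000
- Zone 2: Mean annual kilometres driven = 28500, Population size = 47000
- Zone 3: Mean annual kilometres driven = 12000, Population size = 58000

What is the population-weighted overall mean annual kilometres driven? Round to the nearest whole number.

Σ Nₕ·x̄ₕ = 3658000000
Σ Nₕ = 164000
Overall mean = 3658000000 / 164000 = 22304.878

22305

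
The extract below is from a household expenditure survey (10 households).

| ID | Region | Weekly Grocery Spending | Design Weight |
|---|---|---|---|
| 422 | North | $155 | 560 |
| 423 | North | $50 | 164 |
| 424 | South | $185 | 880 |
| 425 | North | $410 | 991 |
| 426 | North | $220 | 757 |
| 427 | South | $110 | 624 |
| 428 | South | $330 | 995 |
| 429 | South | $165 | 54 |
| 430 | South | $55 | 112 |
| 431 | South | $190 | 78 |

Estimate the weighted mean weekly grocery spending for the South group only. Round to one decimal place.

South rows: 424, 427, 428, 429, 430, 431
Weighted sum = 185×880 + 110×624 + 330×995 + 165×54 + 55×112 + 190×78
  = 589680
Sum of weights = 880 + 624 + 995 + 54 + 112 + 78 = 2743
Weighted mean = 589680 / 2743 = 214.9763

215.0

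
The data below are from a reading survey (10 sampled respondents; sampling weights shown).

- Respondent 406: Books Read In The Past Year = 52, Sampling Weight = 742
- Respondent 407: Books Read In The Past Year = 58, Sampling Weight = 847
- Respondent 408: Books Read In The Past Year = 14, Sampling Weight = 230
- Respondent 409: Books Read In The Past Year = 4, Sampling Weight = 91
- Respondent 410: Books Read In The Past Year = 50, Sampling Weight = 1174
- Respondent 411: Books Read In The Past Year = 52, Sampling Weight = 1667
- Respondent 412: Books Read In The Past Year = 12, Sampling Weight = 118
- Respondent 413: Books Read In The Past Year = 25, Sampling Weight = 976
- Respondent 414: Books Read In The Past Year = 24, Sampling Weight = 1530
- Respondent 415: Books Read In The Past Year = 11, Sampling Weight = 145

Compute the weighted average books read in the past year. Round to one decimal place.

Weighted sum = 52×742 + 58×847 + 14×230 + 4×91 + 50×1174 + 52×1667 + 12×118 + 25×976 + 24×1530 + 11×145
  = 38584 + 49126 + 3220 + 364 + 58700 + 86684 + 1416 + 24400 + 36720 + 1595 = 300809
Sum of weights = 742 + 847 + 230 + 91 + 1174 + 1667 + 118 + 976 + 1530 + 145 = 7520
Weighted mean = 300809 / 7520 = 40.001197

40.0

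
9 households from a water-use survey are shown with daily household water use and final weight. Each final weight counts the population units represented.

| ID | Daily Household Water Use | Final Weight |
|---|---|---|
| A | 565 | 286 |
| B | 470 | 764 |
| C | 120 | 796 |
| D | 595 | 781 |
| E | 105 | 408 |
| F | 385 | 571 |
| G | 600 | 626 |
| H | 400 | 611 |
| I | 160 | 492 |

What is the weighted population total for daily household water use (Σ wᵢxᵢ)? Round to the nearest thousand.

Weighted total = 565×286 + 470×764 + 120×796 + 595×781 + 105×408 + 385×571 + 600×626 + 400×611 + 160×492
  = 2042280

2042000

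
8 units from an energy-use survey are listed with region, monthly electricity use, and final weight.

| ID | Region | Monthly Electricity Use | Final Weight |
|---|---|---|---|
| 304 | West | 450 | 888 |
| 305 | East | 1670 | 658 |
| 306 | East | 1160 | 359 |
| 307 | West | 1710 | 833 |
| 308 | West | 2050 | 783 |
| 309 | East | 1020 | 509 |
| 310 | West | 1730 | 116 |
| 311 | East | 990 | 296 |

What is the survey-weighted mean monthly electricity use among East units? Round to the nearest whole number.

East rows: 305, 306, 309, 311
Weighted sum = 1670×658 + 1160×359 + 1020×509 + 990×296
  = 1098860 + 416440 + 519180 + 293040 = 2327520
Sum of weights = 1822
Weighted mean = 2327520 / 1822 = 1277.4533

1277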